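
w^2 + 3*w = w*(w + 3)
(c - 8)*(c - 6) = c^2 - 14*c + 48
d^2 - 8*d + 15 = (d - 5)*(d - 3)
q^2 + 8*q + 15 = (q + 3)*(q + 5)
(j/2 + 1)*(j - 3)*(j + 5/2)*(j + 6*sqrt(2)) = j^4/2 + 3*j^3/4 + 3*sqrt(2)*j^3 - 17*j^2/4 + 9*sqrt(2)*j^2/2 - 51*sqrt(2)*j/2 - 15*j/2 - 45*sqrt(2)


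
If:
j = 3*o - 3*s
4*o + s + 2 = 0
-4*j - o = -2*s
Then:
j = -2/23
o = -28/69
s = -26/69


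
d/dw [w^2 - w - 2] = 2*w - 1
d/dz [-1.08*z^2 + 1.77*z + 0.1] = 1.77 - 2.16*z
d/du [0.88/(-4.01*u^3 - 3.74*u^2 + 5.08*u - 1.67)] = (10.5864*u^2 + 6.5824*u - 4.4704)/(4.01*u^3 + 3.74*u^2 - 5.08*u + 1.67)^2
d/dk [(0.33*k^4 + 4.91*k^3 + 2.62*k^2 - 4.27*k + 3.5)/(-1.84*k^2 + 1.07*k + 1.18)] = (-1.2144*k^5 - 7.9751*k^4 + 12.065*k^3 + 12.328*k^2 + 19.0632*k - 8.7836)/(3.3856*k^4 - 3.9376*k^3 - 3.1975*k^2 + 2.5252*k + 1.3924)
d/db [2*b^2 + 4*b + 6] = 4*b + 4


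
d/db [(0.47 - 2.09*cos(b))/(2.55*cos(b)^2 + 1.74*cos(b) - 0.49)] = (-5.3295*cos(b)^2 + 2.397*cos(b) - 0.2063)*sin(b)/(6.5025*cos(b)^4 + 8.874*cos(b)^3 + 0.5286*cos(b)^2 - 1.7052*cos(b) + 0.2401)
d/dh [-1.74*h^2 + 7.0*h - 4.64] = 7.0 - 3.48*h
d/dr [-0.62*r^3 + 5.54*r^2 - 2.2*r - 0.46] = -1.86*r^2 + 11.08*r - 2.2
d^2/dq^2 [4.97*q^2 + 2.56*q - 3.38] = 9.94000000000000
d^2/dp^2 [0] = 0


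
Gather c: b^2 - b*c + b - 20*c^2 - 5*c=b^2 + b - 20*c^2 + c*(-b - 5)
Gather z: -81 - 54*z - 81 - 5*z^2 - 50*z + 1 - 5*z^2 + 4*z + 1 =-10*z^2 - 100*z - 160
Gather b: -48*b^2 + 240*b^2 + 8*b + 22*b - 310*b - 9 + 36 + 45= 192*b^2 - 280*b + 72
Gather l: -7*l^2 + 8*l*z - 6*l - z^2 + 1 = -7*l^2 + l*(8*z - 6) - z^2 + 1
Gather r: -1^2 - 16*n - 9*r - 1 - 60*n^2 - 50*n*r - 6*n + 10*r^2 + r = -60*n^2 - 22*n + 10*r^2 + r*(-50*n - 8) - 2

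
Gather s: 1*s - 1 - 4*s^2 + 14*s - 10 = -4*s^2 + 15*s - 11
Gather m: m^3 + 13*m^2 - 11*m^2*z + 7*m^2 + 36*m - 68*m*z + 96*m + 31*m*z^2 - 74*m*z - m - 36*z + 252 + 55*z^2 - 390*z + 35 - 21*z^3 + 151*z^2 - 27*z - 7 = m^3 + m^2*(20 - 11*z) + m*(31*z^2 - 142*z + 131) - 21*z^3 + 206*z^2 - 453*z + 280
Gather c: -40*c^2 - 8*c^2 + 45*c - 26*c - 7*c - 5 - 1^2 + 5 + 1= -48*c^2 + 12*c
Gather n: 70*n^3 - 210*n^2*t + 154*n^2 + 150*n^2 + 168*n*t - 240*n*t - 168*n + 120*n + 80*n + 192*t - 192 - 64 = 70*n^3 + n^2*(304 - 210*t) + n*(32 - 72*t) + 192*t - 256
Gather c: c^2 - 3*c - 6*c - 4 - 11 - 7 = c^2 - 9*c - 22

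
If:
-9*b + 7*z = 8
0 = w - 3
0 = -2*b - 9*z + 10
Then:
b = -2/95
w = 3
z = 106/95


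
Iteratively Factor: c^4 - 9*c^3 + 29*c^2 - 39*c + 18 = (c - 1)*(c^3 - 8*c^2 + 21*c - 18) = (c - 3)*(c - 1)*(c^2 - 5*c + 6) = (c - 3)*(c - 2)*(c - 1)*(c - 3)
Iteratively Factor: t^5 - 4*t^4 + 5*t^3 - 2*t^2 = (t - 1)*(t^4 - 3*t^3 + 2*t^2) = t*(t - 1)*(t^3 - 3*t^2 + 2*t) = t*(t - 1)^2*(t^2 - 2*t) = t*(t - 2)*(t - 1)^2*(t)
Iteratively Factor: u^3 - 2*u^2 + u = (u)*(u^2 - 2*u + 1) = u*(u - 1)*(u - 1)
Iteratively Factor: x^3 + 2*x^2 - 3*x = (x + 3)*(x^2 - x) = (x - 1)*(x + 3)*(x)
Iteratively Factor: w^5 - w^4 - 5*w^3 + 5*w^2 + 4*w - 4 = (w - 2)*(w^4 + w^3 - 3*w^2 - w + 2) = (w - 2)*(w - 1)*(w^3 + 2*w^2 - w - 2) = (w - 2)*(w - 1)^2*(w^2 + 3*w + 2) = (w - 2)*(w - 1)^2*(w + 2)*(w + 1)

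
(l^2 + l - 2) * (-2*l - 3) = -2*l^3 - 5*l^2 + l + 6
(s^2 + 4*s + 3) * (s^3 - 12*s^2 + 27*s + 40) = s^5 - 8*s^4 - 18*s^3 + 112*s^2 + 241*s + 120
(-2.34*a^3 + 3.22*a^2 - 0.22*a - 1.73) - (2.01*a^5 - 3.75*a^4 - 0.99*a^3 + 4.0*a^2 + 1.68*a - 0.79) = -2.01*a^5 + 3.75*a^4 - 1.35*a^3 - 0.78*a^2 - 1.9*a - 0.94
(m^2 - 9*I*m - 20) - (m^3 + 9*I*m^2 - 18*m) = -m^3 + m^2 - 9*I*m^2 + 18*m - 9*I*m - 20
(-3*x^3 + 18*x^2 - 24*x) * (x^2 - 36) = -3*x^5 + 18*x^4 + 84*x^3 - 648*x^2 + 864*x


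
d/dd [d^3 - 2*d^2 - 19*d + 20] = 3*d^2 - 4*d - 19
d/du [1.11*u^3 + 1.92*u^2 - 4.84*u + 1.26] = 3.33*u^2 + 3.84*u - 4.84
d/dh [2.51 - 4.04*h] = -4.04000000000000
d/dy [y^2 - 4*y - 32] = 2*y - 4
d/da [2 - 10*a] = -10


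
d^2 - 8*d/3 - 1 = (d - 3)*(d + 1/3)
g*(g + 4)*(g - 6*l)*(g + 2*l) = g^4 - 4*g^3*l + 4*g^3 - 12*g^2*l^2 - 16*g^2*l - 48*g*l^2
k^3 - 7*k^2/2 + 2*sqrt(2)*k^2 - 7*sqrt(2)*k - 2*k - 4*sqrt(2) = (k - 4)*(k + 1/2)*(k + 2*sqrt(2))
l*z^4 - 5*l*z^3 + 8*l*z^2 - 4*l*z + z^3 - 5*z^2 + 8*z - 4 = (z - 2)^2*(z - 1)*(l*z + 1)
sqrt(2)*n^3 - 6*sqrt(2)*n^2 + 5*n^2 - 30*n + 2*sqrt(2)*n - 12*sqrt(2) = (n - 6)*(n + 2*sqrt(2))*(sqrt(2)*n + 1)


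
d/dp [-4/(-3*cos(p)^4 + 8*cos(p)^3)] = 48*(cos(p) - 2)*sin(p)/((3*cos(p) - 8)^2*cos(p)^4)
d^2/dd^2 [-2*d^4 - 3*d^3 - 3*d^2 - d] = -24*d^2 - 18*d - 6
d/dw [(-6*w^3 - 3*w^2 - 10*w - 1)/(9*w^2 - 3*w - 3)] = (-6*w^4 + 4*w^3 + 17*w^2 + 4*w + 3)/(9*w^4 - 6*w^3 - 5*w^2 + 2*w + 1)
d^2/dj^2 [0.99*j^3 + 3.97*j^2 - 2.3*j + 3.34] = 5.94*j + 7.94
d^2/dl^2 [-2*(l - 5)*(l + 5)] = -4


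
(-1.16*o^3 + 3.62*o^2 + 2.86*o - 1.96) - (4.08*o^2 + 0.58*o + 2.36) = -1.16*o^3 - 0.46*o^2 + 2.28*o - 4.32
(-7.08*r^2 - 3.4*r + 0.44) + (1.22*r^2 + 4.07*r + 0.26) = -5.86*r^2 + 0.67*r + 0.7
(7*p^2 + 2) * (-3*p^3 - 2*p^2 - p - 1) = -21*p^5 - 14*p^4 - 13*p^3 - 11*p^2 - 2*p - 2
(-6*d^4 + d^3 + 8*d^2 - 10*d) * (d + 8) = -6*d^5 - 47*d^4 + 16*d^3 + 54*d^2 - 80*d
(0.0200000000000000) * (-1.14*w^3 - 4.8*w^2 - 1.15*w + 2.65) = -0.0228*w^3 - 0.096*w^2 - 0.023*w + 0.053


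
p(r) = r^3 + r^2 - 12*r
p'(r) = 3*r^2 + 2*r - 12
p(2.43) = -8.91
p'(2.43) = 10.57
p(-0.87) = 10.54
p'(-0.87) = -11.47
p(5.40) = 121.82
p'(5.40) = 86.28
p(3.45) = 11.57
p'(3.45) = 30.61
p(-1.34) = 15.47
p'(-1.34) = -9.29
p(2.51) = -8.01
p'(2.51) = 11.92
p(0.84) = -8.78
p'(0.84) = -8.20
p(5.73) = 152.21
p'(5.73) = 97.96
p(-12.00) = -1440.00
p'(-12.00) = 396.00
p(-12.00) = -1440.00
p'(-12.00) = 396.00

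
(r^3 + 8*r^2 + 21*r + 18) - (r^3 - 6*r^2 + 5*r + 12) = 14*r^2 + 16*r + 6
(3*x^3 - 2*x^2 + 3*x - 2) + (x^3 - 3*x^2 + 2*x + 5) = 4*x^3 - 5*x^2 + 5*x + 3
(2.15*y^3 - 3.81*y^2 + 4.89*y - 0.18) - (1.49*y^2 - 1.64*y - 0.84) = 2.15*y^3 - 5.3*y^2 + 6.53*y + 0.66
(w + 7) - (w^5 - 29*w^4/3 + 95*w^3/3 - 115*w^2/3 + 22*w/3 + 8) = -w^5 + 29*w^4/3 - 95*w^3/3 + 115*w^2/3 - 19*w/3 - 1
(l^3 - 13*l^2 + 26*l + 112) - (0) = l^3 - 13*l^2 + 26*l + 112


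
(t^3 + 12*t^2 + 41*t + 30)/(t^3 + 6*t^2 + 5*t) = (t + 6)/t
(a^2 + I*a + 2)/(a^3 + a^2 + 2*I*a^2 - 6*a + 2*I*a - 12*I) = (a - I)/(a^2 + a - 6)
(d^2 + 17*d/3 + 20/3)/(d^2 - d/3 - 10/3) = (d + 4)/(d - 2)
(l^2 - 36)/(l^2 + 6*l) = (l - 6)/l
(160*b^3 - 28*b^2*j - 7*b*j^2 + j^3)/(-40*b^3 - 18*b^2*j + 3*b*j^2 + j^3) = (-8*b + j)/(2*b + j)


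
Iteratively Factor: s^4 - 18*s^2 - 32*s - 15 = (s - 5)*(s^3 + 5*s^2 + 7*s + 3) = (s - 5)*(s + 3)*(s^2 + 2*s + 1) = (s - 5)*(s + 1)*(s + 3)*(s + 1)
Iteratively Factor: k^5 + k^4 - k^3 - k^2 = (k + 1)*(k^4 - k^2) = (k - 1)*(k + 1)*(k^3 + k^2) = k*(k - 1)*(k + 1)*(k^2 + k) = k*(k - 1)*(k + 1)^2*(k)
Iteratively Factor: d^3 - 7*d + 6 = (d - 2)*(d^2 + 2*d - 3) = (d - 2)*(d - 1)*(d + 3)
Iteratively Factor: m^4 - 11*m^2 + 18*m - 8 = (m - 2)*(m^3 + 2*m^2 - 7*m + 4) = (m - 2)*(m - 1)*(m^2 + 3*m - 4) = (m - 2)*(m - 1)^2*(m + 4)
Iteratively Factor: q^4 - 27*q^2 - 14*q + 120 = (q + 3)*(q^3 - 3*q^2 - 18*q + 40) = (q - 2)*(q + 3)*(q^2 - q - 20) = (q - 5)*(q - 2)*(q + 3)*(q + 4)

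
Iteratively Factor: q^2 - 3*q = (q - 3)*(q)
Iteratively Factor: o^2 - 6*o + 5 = (o - 1)*(o - 5)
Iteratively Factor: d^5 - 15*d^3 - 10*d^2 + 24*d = (d)*(d^4 - 15*d^2 - 10*d + 24) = d*(d + 3)*(d^3 - 3*d^2 - 6*d + 8) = d*(d + 2)*(d + 3)*(d^2 - 5*d + 4) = d*(d - 4)*(d + 2)*(d + 3)*(d - 1)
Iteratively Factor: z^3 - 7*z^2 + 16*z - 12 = (z - 3)*(z^2 - 4*z + 4) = (z - 3)*(z - 2)*(z - 2)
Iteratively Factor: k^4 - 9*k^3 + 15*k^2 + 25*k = (k - 5)*(k^3 - 4*k^2 - 5*k) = (k - 5)*(k + 1)*(k^2 - 5*k) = k*(k - 5)*(k + 1)*(k - 5)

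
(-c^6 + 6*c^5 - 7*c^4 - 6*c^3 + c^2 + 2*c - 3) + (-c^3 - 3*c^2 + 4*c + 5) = -c^6 + 6*c^5 - 7*c^4 - 7*c^3 - 2*c^2 + 6*c + 2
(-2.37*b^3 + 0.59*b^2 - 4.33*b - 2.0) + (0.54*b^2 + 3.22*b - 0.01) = -2.37*b^3 + 1.13*b^2 - 1.11*b - 2.01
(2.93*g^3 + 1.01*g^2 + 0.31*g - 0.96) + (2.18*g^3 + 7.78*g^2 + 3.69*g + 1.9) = 5.11*g^3 + 8.79*g^2 + 4.0*g + 0.94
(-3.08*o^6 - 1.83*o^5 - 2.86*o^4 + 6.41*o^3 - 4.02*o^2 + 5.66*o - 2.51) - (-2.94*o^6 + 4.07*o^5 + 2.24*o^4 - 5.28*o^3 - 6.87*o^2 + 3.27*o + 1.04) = -0.14*o^6 - 5.9*o^5 - 5.1*o^4 + 11.69*o^3 + 2.85*o^2 + 2.39*o - 3.55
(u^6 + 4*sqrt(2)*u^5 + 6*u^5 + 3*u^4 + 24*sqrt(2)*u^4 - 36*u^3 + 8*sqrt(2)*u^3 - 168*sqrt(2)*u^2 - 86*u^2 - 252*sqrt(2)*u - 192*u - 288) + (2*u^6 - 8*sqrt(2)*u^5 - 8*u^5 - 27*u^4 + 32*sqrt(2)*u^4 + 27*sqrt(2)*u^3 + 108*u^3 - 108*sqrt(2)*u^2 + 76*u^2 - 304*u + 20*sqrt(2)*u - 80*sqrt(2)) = 3*u^6 - 4*sqrt(2)*u^5 - 2*u^5 - 24*u^4 + 56*sqrt(2)*u^4 + 35*sqrt(2)*u^3 + 72*u^3 - 276*sqrt(2)*u^2 - 10*u^2 - 496*u - 232*sqrt(2)*u - 288 - 80*sqrt(2)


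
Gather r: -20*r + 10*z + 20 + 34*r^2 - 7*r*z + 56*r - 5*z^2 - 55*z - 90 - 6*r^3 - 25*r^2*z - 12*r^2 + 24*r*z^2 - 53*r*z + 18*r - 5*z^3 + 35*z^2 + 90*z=-6*r^3 + r^2*(22 - 25*z) + r*(24*z^2 - 60*z + 54) - 5*z^3 + 30*z^2 + 45*z - 70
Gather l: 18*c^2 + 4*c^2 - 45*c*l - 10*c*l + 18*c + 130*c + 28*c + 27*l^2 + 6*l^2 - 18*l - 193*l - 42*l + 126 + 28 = 22*c^2 + 176*c + 33*l^2 + l*(-55*c - 253) + 154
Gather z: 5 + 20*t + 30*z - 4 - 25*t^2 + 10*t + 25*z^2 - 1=-25*t^2 + 30*t + 25*z^2 + 30*z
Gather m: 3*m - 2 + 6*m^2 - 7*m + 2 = 6*m^2 - 4*m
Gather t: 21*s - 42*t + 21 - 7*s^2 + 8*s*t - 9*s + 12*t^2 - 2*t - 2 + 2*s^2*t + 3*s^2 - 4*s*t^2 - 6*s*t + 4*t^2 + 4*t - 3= -4*s^2 + 12*s + t^2*(16 - 4*s) + t*(2*s^2 + 2*s - 40) + 16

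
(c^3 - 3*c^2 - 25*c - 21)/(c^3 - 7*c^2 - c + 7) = (c + 3)/(c - 1)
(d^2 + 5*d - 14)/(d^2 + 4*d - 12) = (d + 7)/(d + 6)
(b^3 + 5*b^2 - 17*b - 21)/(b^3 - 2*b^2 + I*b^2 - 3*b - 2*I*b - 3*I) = (b + 7)/(b + I)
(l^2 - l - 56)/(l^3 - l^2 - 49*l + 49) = (l - 8)/(l^2 - 8*l + 7)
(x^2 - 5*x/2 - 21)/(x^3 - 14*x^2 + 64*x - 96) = (x + 7/2)/(x^2 - 8*x + 16)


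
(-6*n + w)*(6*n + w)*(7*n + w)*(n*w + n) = -252*n^4*w - 252*n^4 - 36*n^3*w^2 - 36*n^3*w + 7*n^2*w^3 + 7*n^2*w^2 + n*w^4 + n*w^3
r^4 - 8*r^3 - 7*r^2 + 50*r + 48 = (r - 8)*(r - 3)*(r + 1)*(r + 2)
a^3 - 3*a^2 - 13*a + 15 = (a - 5)*(a - 1)*(a + 3)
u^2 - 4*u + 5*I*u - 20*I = (u - 4)*(u + 5*I)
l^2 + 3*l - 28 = (l - 4)*(l + 7)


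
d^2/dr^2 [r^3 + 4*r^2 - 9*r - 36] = 6*r + 8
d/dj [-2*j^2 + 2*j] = 2 - 4*j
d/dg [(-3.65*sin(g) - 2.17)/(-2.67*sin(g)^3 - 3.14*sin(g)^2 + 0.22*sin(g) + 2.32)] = (-28.24585*sin(g) + 4.87275*sin(3*g) + 14.42135*cos(2*g) - 22.41195)*cos(g)/(2.67*sin(g)^3 + 3.14*sin(g)^2 - 0.22*sin(g) - 2.32)^2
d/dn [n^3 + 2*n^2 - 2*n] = 3*n^2 + 4*n - 2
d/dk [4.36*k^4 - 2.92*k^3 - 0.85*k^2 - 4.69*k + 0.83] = 17.44*k^3 - 8.76*k^2 - 1.7*k - 4.69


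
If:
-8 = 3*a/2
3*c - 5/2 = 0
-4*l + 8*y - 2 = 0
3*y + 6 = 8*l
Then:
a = -16/3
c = 5/6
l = 27/26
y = 10/13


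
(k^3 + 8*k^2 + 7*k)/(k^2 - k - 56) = k*(k + 1)/(k - 8)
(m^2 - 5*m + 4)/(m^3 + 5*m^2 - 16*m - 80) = (m - 1)/(m^2 + 9*m + 20)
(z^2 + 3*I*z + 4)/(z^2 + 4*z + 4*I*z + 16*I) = (z - I)/(z + 4)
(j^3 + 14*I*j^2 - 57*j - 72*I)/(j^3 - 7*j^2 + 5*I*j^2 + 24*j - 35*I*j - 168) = (j^2 + 6*I*j - 9)/(j^2 - j*(7 + 3*I) + 21*I)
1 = 1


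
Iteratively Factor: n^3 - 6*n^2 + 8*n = (n - 2)*(n^2 - 4*n) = n*(n - 2)*(n - 4)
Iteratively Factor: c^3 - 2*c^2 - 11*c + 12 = (c - 4)*(c^2 + 2*c - 3) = (c - 4)*(c - 1)*(c + 3)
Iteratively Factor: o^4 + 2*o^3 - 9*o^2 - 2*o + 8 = (o - 2)*(o^3 + 4*o^2 - o - 4) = (o - 2)*(o + 4)*(o^2 - 1) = (o - 2)*(o + 1)*(o + 4)*(o - 1)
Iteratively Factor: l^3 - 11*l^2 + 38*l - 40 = (l - 5)*(l^2 - 6*l + 8) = (l - 5)*(l - 2)*(l - 4)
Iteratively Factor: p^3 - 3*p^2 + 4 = (p + 1)*(p^2 - 4*p + 4) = (p - 2)*(p + 1)*(p - 2)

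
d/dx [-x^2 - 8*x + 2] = -2*x - 8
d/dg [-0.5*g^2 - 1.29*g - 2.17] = -1.0*g - 1.29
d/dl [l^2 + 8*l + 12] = 2*l + 8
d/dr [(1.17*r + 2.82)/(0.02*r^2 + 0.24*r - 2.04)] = (0.0234*r^2 + 0.2808*r - (0.04*r + 0.24)*(1.17*r + 2.82) - 2.3868)/(0.02*r^2 + 0.24*r - 2.04)^2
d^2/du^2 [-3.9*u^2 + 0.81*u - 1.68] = -7.80000000000000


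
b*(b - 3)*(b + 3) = b^3 - 9*b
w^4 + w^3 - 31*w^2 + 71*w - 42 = (w - 3)*(w - 2)*(w - 1)*(w + 7)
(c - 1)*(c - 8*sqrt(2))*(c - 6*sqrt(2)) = c^3 - 14*sqrt(2)*c^2 - c^2 + 14*sqrt(2)*c + 96*c - 96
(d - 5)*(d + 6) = d^2 + d - 30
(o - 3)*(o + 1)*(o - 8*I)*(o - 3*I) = o^4 - 2*o^3 - 11*I*o^3 - 27*o^2 + 22*I*o^2 + 48*o + 33*I*o + 72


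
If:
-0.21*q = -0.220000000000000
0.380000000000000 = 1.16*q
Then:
No Solution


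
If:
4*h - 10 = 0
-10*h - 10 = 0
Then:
No Solution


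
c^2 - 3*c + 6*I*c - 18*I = (c - 3)*(c + 6*I)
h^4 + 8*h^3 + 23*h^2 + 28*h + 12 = (h + 1)*(h + 2)^2*(h + 3)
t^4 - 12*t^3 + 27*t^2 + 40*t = t*(t - 8)*(t - 5)*(t + 1)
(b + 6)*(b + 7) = b^2 + 13*b + 42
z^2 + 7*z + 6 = (z + 1)*(z + 6)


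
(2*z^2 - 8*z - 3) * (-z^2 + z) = -2*z^4 + 10*z^3 - 5*z^2 - 3*z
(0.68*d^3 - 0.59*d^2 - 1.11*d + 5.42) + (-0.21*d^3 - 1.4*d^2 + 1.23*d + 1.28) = 0.47*d^3 - 1.99*d^2 + 0.12*d + 6.7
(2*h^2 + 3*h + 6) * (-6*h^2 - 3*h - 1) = -12*h^4 - 24*h^3 - 47*h^2 - 21*h - 6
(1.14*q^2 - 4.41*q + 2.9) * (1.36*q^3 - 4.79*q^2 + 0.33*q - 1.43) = 1.5504*q^5 - 11.4582*q^4 + 25.4441*q^3 - 16.9765*q^2 + 7.2633*q - 4.147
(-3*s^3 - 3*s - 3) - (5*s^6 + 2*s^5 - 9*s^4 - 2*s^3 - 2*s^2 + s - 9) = -5*s^6 - 2*s^5 + 9*s^4 - s^3 + 2*s^2 - 4*s + 6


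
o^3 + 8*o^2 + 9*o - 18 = (o - 1)*(o + 3)*(o + 6)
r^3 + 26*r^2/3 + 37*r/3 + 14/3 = (r + 2/3)*(r + 1)*(r + 7)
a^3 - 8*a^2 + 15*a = a*(a - 5)*(a - 3)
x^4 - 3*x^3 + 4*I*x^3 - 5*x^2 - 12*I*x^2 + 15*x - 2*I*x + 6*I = (x - 3)*(x + I)^2*(x + 2*I)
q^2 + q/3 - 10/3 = (q - 5/3)*(q + 2)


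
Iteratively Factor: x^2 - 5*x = (x)*(x - 5)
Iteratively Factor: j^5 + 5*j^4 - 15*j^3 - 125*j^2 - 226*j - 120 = (j + 2)*(j^4 + 3*j^3 - 21*j^2 - 83*j - 60) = (j + 1)*(j + 2)*(j^3 + 2*j^2 - 23*j - 60) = (j - 5)*(j + 1)*(j + 2)*(j^2 + 7*j + 12) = (j - 5)*(j + 1)*(j + 2)*(j + 3)*(j + 4)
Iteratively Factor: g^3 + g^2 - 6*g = (g - 2)*(g^2 + 3*g) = g*(g - 2)*(g + 3)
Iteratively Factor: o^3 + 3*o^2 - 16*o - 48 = (o + 3)*(o^2 - 16) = (o - 4)*(o + 3)*(o + 4)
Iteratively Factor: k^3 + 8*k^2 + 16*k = (k + 4)*(k^2 + 4*k) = k*(k + 4)*(k + 4)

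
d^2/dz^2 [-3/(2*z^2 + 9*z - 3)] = 6*(4*z^2 + 18*z - (4*z + 9)^2 - 6)/(2*z^2 + 9*z - 3)^3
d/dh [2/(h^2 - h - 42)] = 2*(1 - 2*h)/(-h^2 + h + 42)^2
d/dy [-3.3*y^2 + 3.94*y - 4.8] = 3.94 - 6.6*y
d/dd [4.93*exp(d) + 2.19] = 4.93*exp(d)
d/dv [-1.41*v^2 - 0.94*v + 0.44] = -2.82*v - 0.94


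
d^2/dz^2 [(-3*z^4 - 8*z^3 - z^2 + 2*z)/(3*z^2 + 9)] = 2*(-3*z^6 - 27*z^4 + 26*z^3 - 153*z^2 - 234*z - 9)/(3*(z^6 + 9*z^4 + 27*z^2 + 27))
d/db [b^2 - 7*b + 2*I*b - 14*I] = 2*b - 7 + 2*I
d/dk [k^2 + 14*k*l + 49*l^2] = 2*k + 14*l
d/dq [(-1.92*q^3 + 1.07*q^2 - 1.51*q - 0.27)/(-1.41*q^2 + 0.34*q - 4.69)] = (2.7072*q^4 - 1.3056*q^3 + 25.2491*q^2 - 10.798*q + 7.1737)/(1.9881*q^4 - 0.9588*q^3 + 13.3414*q^2 - 3.1892*q + 21.9961)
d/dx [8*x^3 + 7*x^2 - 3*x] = 24*x^2 + 14*x - 3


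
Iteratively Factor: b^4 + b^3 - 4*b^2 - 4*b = (b - 2)*(b^3 + 3*b^2 + 2*b) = b*(b - 2)*(b^2 + 3*b + 2) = b*(b - 2)*(b + 1)*(b + 2)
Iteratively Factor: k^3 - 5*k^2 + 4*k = (k - 4)*(k^2 - k) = k*(k - 4)*(k - 1)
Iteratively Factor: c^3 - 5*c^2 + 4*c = (c - 4)*(c^2 - c) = (c - 4)*(c - 1)*(c)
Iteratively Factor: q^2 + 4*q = (q)*(q + 4)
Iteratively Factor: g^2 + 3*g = (g + 3)*(g)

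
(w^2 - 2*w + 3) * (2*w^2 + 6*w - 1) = 2*w^4 + 2*w^3 - 7*w^2 + 20*w - 3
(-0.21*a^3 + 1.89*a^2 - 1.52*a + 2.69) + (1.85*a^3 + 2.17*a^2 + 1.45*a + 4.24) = 1.64*a^3 + 4.06*a^2 - 0.0700000000000001*a + 6.93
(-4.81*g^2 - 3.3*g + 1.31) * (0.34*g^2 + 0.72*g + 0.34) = -1.6354*g^4 - 4.5852*g^3 - 3.566*g^2 - 0.1788*g + 0.4454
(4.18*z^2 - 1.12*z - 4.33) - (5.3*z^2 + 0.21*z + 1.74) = -1.12*z^2 - 1.33*z - 6.07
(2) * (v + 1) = 2*v + 2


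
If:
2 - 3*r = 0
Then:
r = 2/3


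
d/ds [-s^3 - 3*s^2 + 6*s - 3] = -3*s^2 - 6*s + 6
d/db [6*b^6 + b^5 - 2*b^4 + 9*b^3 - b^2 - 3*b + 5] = 36*b^5 + 5*b^4 - 8*b^3 + 27*b^2 - 2*b - 3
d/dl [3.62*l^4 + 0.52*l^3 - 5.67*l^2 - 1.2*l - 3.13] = 14.48*l^3 + 1.56*l^2 - 11.34*l - 1.2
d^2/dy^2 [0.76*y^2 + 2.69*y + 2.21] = 1.52000000000000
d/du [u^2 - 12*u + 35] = 2*u - 12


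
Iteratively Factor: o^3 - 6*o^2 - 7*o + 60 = (o + 3)*(o^2 - 9*o + 20) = (o - 5)*(o + 3)*(o - 4)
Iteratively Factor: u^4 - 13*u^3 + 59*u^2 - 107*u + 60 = (u - 5)*(u^3 - 8*u^2 + 19*u - 12) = (u - 5)*(u - 4)*(u^2 - 4*u + 3) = (u - 5)*(u - 4)*(u - 3)*(u - 1)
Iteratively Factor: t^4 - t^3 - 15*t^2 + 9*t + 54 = (t - 3)*(t^3 + 2*t^2 - 9*t - 18) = (t - 3)*(t + 2)*(t^2 - 9) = (t - 3)^2*(t + 2)*(t + 3)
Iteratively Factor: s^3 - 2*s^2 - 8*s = (s + 2)*(s^2 - 4*s) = (s - 4)*(s + 2)*(s)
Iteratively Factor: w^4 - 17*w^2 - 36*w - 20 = (w + 2)*(w^3 - 2*w^2 - 13*w - 10) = (w + 2)^2*(w^2 - 4*w - 5) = (w - 5)*(w + 2)^2*(w + 1)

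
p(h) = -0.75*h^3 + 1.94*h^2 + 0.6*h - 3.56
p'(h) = -2.25*h^2 + 3.88*h + 0.6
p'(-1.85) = -14.28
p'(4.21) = -22.94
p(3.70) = -12.77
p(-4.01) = 73.59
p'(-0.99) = -5.45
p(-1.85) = 6.72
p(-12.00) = 1564.60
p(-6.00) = 224.68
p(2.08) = -0.67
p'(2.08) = -1.06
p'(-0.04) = 0.44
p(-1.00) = -1.47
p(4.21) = -22.61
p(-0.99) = -1.52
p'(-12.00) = -369.96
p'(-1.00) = -5.53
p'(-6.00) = -103.68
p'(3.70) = -15.85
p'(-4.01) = -51.14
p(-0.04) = -3.58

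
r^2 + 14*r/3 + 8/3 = (r + 2/3)*(r + 4)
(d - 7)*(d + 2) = d^2 - 5*d - 14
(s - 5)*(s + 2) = s^2 - 3*s - 10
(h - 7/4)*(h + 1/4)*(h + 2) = h^3 + h^2/2 - 55*h/16 - 7/8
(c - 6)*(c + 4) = c^2 - 2*c - 24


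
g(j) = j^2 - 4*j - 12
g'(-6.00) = -16.00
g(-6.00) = 48.00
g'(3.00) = 2.00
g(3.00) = -15.00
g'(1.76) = -0.48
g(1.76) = -15.94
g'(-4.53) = -13.06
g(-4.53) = 26.64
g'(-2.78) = -9.56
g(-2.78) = 6.85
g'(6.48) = 8.96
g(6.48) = 4.07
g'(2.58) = 1.16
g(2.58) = -15.66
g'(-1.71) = -7.42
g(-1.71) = -2.24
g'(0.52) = -2.96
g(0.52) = -13.81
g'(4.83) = 5.66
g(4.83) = -7.99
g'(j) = 2*j - 4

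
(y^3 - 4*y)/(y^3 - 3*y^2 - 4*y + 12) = y/(y - 3)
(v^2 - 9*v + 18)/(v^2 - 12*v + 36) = (v - 3)/(v - 6)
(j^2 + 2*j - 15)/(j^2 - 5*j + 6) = (j + 5)/(j - 2)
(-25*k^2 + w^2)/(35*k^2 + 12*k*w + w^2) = (-5*k + w)/(7*k + w)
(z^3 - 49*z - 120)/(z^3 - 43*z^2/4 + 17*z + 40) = 4*(z^2 + 8*z + 15)/(4*z^2 - 11*z - 20)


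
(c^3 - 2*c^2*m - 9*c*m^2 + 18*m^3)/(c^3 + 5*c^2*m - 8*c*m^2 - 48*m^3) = (c^2 + c*m - 6*m^2)/(c^2 + 8*c*m + 16*m^2)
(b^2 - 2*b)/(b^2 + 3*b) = (b - 2)/(b + 3)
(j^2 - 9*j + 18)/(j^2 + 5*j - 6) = (j^2 - 9*j + 18)/(j^2 + 5*j - 6)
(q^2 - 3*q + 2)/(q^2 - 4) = (q - 1)/(q + 2)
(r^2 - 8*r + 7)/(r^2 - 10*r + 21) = (r - 1)/(r - 3)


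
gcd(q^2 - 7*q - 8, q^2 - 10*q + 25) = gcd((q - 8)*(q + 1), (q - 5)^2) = 1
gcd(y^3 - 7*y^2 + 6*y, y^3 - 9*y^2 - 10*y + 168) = y - 6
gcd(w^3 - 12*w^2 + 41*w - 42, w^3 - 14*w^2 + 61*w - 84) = w^2 - 10*w + 21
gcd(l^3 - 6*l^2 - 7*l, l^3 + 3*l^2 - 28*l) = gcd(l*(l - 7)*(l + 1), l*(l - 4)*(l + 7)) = l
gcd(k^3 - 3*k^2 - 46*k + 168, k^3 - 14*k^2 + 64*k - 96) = k^2 - 10*k + 24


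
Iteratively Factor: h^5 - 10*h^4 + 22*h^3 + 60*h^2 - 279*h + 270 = (h - 2)*(h^4 - 8*h^3 + 6*h^2 + 72*h - 135) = (h - 2)*(h + 3)*(h^3 - 11*h^2 + 39*h - 45) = (h - 3)*(h - 2)*(h + 3)*(h^2 - 8*h + 15) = (h - 3)^2*(h - 2)*(h + 3)*(h - 5)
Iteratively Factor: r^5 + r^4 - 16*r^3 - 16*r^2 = (r + 4)*(r^4 - 3*r^3 - 4*r^2) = (r + 1)*(r + 4)*(r^3 - 4*r^2) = (r - 4)*(r + 1)*(r + 4)*(r^2) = r*(r - 4)*(r + 1)*(r + 4)*(r)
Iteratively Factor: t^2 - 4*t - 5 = (t - 5)*(t + 1)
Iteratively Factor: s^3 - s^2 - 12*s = (s - 4)*(s^2 + 3*s) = s*(s - 4)*(s + 3)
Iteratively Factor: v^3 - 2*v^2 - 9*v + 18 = (v - 3)*(v^2 + v - 6) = (v - 3)*(v - 2)*(v + 3)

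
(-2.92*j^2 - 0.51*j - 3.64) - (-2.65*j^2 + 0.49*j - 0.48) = -0.27*j^2 - 1.0*j - 3.16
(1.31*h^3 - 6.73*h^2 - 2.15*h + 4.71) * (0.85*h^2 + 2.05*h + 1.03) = 1.1135*h^5 - 3.035*h^4 - 14.2747*h^3 - 7.3359*h^2 + 7.441*h + 4.8513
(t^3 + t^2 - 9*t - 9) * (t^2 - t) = t^5 - 10*t^3 + 9*t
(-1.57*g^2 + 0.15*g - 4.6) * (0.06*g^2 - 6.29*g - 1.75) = -0.0942*g^4 + 9.8843*g^3 + 1.528*g^2 + 28.6715*g + 8.05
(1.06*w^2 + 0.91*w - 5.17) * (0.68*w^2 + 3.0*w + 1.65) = 0.7208*w^4 + 3.7988*w^3 + 0.9634*w^2 - 14.0085*w - 8.5305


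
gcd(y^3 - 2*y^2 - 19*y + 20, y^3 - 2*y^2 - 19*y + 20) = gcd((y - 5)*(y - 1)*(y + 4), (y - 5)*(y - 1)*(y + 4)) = y^3 - 2*y^2 - 19*y + 20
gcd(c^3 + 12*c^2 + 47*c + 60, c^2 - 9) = c + 3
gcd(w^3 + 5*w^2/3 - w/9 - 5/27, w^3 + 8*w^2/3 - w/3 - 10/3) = w + 5/3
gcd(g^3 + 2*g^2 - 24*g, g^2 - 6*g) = g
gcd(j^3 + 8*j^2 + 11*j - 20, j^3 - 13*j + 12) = j^2 + 3*j - 4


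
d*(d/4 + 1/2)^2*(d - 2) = d^4/16 + d^3/8 - d^2/4 - d/2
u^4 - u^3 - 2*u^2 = u^2*(u - 2)*(u + 1)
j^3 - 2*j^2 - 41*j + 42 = (j - 7)*(j - 1)*(j + 6)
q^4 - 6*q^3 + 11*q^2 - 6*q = q*(q - 3)*(q - 2)*(q - 1)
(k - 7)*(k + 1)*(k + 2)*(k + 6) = k^4 + 2*k^3 - 43*k^2 - 128*k - 84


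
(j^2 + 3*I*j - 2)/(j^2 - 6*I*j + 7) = (j + 2*I)/(j - 7*I)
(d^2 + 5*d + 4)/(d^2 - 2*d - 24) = (d + 1)/(d - 6)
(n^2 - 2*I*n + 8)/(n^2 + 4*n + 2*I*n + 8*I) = (n - 4*I)/(n + 4)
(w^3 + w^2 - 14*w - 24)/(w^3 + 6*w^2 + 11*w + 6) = (w - 4)/(w + 1)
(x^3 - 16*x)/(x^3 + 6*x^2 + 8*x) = (x - 4)/(x + 2)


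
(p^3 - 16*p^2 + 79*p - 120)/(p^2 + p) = (p^3 - 16*p^2 + 79*p - 120)/(p*(p + 1))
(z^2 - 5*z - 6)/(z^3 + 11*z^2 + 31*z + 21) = (z - 6)/(z^2 + 10*z + 21)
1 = 1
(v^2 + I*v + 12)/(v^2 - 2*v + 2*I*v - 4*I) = (v^2 + I*v + 12)/(v^2 + 2*v*(-1 + I) - 4*I)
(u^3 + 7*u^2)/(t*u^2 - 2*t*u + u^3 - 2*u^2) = u*(u + 7)/(t*u - 2*t + u^2 - 2*u)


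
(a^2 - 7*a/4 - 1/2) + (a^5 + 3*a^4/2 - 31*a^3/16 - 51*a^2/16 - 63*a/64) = a^5 + 3*a^4/2 - 31*a^3/16 - 35*a^2/16 - 175*a/64 - 1/2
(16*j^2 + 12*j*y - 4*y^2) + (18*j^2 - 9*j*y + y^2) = 34*j^2 + 3*j*y - 3*y^2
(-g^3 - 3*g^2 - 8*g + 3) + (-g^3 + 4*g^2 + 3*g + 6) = -2*g^3 + g^2 - 5*g + 9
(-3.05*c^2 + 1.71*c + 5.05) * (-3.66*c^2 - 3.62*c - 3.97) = 11.163*c^4 + 4.7824*c^3 - 12.5647*c^2 - 25.0697*c - 20.0485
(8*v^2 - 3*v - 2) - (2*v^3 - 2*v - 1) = -2*v^3 + 8*v^2 - v - 1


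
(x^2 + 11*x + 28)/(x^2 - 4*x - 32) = (x + 7)/(x - 8)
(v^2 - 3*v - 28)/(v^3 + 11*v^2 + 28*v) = (v - 7)/(v*(v + 7))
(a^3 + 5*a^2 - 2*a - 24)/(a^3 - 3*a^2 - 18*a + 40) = (a + 3)/(a - 5)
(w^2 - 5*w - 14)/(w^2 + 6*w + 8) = (w - 7)/(w + 4)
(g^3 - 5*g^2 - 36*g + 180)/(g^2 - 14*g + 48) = (g^2 + g - 30)/(g - 8)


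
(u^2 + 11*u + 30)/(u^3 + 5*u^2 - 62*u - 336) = (u + 5)/(u^2 - u - 56)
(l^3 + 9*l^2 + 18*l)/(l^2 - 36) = l*(l + 3)/(l - 6)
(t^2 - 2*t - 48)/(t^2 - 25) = (t^2 - 2*t - 48)/(t^2 - 25)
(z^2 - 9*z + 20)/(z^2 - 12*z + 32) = (z - 5)/(z - 8)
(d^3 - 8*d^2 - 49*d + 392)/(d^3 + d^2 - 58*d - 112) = (d - 7)/(d + 2)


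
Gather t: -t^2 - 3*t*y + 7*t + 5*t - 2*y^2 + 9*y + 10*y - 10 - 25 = -t^2 + t*(12 - 3*y) - 2*y^2 + 19*y - 35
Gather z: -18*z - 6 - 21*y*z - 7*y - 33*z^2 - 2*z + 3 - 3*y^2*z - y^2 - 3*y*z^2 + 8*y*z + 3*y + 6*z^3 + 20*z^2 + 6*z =-y^2 - 4*y + 6*z^3 + z^2*(-3*y - 13) + z*(-3*y^2 - 13*y - 14) - 3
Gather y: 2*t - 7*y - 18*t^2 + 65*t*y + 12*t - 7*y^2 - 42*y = -18*t^2 + 14*t - 7*y^2 + y*(65*t - 49)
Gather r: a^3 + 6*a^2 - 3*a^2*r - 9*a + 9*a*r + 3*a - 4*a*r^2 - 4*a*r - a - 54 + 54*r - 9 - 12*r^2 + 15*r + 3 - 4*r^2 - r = a^3 + 6*a^2 - 7*a + r^2*(-4*a - 16) + r*(-3*a^2 + 5*a + 68) - 60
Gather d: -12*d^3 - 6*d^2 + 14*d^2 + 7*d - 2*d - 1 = -12*d^3 + 8*d^2 + 5*d - 1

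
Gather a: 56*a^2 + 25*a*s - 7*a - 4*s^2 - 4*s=56*a^2 + a*(25*s - 7) - 4*s^2 - 4*s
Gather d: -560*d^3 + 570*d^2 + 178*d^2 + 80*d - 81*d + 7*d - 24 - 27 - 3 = -560*d^3 + 748*d^2 + 6*d - 54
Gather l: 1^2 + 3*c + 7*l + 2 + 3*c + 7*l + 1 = 6*c + 14*l + 4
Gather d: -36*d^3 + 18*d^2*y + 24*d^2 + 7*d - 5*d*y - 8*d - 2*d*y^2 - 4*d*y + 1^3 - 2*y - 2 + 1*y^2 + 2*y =-36*d^3 + d^2*(18*y + 24) + d*(-2*y^2 - 9*y - 1) + y^2 - 1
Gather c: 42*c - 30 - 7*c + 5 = 35*c - 25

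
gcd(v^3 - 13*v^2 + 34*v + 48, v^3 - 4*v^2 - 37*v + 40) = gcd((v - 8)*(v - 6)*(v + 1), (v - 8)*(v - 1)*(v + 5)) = v - 8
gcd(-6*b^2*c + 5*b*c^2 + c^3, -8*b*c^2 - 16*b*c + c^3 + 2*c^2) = c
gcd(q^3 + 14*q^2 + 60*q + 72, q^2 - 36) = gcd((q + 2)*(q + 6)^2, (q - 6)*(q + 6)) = q + 6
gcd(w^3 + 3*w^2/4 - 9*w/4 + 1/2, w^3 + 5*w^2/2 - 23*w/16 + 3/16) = w - 1/4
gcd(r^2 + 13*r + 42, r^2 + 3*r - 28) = r + 7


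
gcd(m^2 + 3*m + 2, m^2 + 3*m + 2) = m^2 + 3*m + 2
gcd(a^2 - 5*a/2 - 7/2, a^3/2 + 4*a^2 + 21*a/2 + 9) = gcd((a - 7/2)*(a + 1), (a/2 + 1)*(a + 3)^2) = 1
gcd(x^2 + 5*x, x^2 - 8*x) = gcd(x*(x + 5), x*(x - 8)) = x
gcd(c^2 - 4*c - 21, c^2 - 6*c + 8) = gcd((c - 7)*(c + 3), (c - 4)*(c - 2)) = 1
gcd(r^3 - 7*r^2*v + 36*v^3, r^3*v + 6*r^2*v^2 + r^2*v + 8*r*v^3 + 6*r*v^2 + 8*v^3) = r + 2*v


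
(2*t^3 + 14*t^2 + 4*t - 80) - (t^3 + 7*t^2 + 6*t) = t^3 + 7*t^2 - 2*t - 80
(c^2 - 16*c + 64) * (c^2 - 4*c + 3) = c^4 - 20*c^3 + 131*c^2 - 304*c + 192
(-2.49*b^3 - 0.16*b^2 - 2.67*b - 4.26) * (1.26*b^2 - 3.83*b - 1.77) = -3.1374*b^5 + 9.3351*b^4 + 1.6559*b^3 + 5.1417*b^2 + 21.0417*b + 7.5402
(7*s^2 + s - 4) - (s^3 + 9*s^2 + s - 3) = -s^3 - 2*s^2 - 1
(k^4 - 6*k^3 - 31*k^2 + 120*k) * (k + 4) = k^5 - 2*k^4 - 55*k^3 - 4*k^2 + 480*k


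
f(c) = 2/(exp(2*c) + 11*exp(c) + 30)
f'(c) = 2*(-2*exp(2*c) - 11*exp(c))/(exp(2*c) + 11*exp(c) + 30)^2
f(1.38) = 0.02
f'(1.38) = -0.02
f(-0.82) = 0.06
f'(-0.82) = -0.01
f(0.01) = 0.05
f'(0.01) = -0.01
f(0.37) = 0.04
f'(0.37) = -0.02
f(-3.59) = 0.07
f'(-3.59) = -0.00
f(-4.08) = 0.07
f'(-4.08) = -0.00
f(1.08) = 0.03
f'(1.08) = -0.02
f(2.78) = 0.00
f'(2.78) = -0.01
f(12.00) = 0.00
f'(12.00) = 0.00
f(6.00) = 0.00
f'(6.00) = 0.00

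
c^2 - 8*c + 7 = (c - 7)*(c - 1)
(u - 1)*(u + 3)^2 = u^3 + 5*u^2 + 3*u - 9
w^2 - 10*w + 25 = (w - 5)^2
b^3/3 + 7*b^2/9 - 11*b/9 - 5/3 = (b/3 + 1/3)*(b - 5/3)*(b + 3)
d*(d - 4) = d^2 - 4*d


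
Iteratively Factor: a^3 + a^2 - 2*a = (a - 1)*(a^2 + 2*a) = (a - 1)*(a + 2)*(a)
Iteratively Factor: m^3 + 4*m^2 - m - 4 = (m + 1)*(m^2 + 3*m - 4) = (m - 1)*(m + 1)*(m + 4)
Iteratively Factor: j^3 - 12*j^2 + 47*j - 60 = (j - 3)*(j^2 - 9*j + 20) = (j - 5)*(j - 3)*(j - 4)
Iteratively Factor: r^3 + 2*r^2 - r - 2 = (r + 1)*(r^2 + r - 2) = (r + 1)*(r + 2)*(r - 1)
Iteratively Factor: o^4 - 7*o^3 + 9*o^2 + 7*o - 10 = (o - 1)*(o^3 - 6*o^2 + 3*o + 10) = (o - 5)*(o - 1)*(o^2 - o - 2) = (o - 5)*(o - 1)*(o + 1)*(o - 2)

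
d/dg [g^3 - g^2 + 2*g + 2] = 3*g^2 - 2*g + 2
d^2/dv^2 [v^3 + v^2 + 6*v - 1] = 6*v + 2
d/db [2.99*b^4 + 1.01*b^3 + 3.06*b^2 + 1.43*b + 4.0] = 11.96*b^3 + 3.03*b^2 + 6.12*b + 1.43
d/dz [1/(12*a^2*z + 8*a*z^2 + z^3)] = (-12*a^2 - 16*a*z - 3*z^2)/(z^2*(12*a^2 + 8*a*z + z^2)^2)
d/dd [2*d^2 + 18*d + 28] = 4*d + 18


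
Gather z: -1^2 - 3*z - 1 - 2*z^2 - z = -2*z^2 - 4*z - 2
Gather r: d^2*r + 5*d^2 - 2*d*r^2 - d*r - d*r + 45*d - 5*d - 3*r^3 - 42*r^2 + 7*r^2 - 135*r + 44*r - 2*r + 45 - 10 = 5*d^2 + 40*d - 3*r^3 + r^2*(-2*d - 35) + r*(d^2 - 2*d - 93) + 35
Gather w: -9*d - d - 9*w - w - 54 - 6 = -10*d - 10*w - 60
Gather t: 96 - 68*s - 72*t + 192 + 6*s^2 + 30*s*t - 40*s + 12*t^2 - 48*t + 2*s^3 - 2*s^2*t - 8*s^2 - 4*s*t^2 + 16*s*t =2*s^3 - 2*s^2 - 108*s + t^2*(12 - 4*s) + t*(-2*s^2 + 46*s - 120) + 288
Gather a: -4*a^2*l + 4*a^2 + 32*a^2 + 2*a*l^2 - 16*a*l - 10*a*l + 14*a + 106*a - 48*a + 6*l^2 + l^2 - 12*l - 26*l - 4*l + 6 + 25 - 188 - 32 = a^2*(36 - 4*l) + a*(2*l^2 - 26*l + 72) + 7*l^2 - 42*l - 189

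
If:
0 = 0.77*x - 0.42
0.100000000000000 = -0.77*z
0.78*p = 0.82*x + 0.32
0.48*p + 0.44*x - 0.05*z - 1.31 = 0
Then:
No Solution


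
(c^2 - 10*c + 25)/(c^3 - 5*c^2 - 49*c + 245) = (c - 5)/(c^2 - 49)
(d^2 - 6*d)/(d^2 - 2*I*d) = (d - 6)/(d - 2*I)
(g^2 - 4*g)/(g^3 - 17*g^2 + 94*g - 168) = g/(g^2 - 13*g + 42)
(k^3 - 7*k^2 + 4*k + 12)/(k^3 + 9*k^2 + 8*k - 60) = (k^2 - 5*k - 6)/(k^2 + 11*k + 30)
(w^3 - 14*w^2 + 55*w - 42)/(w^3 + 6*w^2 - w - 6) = (w^2 - 13*w + 42)/(w^2 + 7*w + 6)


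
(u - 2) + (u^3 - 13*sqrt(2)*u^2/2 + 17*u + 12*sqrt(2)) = u^3 - 13*sqrt(2)*u^2/2 + 18*u - 2 + 12*sqrt(2)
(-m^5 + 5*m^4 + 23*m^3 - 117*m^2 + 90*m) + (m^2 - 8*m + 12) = -m^5 + 5*m^4 + 23*m^3 - 116*m^2 + 82*m + 12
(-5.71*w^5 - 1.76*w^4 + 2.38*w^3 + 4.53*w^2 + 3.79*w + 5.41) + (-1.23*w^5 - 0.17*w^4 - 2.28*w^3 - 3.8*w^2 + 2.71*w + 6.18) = -6.94*w^5 - 1.93*w^4 + 0.1*w^3 + 0.73*w^2 + 6.5*w + 11.59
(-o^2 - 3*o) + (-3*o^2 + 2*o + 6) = -4*o^2 - o + 6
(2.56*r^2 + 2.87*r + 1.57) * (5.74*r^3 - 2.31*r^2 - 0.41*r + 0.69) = 14.6944*r^5 + 10.5602*r^4 + 1.3325*r^3 - 3.037*r^2 + 1.3366*r + 1.0833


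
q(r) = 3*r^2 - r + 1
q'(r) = 6*r - 1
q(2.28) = 14.32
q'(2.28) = 12.68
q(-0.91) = 4.39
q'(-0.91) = -6.46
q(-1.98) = 14.74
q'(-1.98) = -12.88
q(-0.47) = 2.13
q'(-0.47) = -3.82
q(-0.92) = 4.46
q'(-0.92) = -6.52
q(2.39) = 15.75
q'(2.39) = 13.34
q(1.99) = 10.89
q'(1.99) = 10.94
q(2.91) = 23.49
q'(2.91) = 16.46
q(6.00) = 103.00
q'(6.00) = 35.00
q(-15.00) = 691.00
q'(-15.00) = -91.00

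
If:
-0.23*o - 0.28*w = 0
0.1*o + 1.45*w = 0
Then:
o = 0.00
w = 0.00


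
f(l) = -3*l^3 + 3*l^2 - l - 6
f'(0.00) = -1.00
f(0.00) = -6.00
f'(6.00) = -289.00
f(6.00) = -552.00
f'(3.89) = -113.85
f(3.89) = -141.09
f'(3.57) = -94.28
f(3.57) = -107.83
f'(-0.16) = -2.19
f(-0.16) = -5.75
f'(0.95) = -3.42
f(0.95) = -6.81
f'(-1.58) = -32.95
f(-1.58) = 14.90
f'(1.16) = -6.15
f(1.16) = -7.81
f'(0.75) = -1.56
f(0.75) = -6.33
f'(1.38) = -9.86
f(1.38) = -9.55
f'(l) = -9*l^2 + 6*l - 1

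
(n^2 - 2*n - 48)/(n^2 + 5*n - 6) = (n - 8)/(n - 1)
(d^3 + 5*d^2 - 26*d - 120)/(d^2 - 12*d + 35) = (d^2 + 10*d + 24)/(d - 7)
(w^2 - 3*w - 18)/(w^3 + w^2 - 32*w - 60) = (w + 3)/(w^2 + 7*w + 10)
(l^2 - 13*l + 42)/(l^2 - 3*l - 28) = (l - 6)/(l + 4)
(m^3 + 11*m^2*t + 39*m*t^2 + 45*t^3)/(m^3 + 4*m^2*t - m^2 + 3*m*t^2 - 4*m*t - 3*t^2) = (m^2 + 8*m*t + 15*t^2)/(m^2 + m*t - m - t)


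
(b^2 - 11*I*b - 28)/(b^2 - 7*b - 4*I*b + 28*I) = (b - 7*I)/(b - 7)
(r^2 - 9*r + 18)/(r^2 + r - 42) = (r - 3)/(r + 7)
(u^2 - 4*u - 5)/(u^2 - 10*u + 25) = (u + 1)/(u - 5)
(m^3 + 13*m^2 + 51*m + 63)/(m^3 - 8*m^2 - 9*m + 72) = (m^2 + 10*m + 21)/(m^2 - 11*m + 24)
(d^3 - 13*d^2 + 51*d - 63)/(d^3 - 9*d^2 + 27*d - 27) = (d - 7)/(d - 3)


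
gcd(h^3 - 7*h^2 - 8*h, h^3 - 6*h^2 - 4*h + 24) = 1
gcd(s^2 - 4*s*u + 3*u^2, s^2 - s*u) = s - u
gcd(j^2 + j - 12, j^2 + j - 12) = j^2 + j - 12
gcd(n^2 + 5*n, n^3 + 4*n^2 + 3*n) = n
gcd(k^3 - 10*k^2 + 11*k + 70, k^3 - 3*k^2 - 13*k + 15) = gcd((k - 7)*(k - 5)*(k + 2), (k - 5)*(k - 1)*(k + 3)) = k - 5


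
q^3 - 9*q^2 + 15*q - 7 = (q - 7)*(q - 1)^2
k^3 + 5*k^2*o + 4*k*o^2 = k*(k + o)*(k + 4*o)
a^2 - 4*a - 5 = (a - 5)*(a + 1)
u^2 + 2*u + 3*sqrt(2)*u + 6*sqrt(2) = (u + 2)*(u + 3*sqrt(2))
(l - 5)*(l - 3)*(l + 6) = l^3 - 2*l^2 - 33*l + 90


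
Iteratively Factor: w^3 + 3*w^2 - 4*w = (w - 1)*(w^2 + 4*w) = (w - 1)*(w + 4)*(w)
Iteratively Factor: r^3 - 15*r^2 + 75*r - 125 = (r - 5)*(r^2 - 10*r + 25) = (r - 5)^2*(r - 5)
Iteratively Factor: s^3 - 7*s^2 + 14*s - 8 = (s - 2)*(s^2 - 5*s + 4) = (s - 4)*(s - 2)*(s - 1)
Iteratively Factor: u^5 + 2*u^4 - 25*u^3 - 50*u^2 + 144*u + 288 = (u - 3)*(u^4 + 5*u^3 - 10*u^2 - 80*u - 96) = (u - 3)*(u + 3)*(u^3 + 2*u^2 - 16*u - 32) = (u - 3)*(u + 2)*(u + 3)*(u^2 - 16) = (u - 3)*(u + 2)*(u + 3)*(u + 4)*(u - 4)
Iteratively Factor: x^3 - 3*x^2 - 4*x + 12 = (x - 3)*(x^2 - 4) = (x - 3)*(x - 2)*(x + 2)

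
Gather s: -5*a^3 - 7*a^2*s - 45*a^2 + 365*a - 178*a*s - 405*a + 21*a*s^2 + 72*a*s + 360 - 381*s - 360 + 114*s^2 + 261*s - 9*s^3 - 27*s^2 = -5*a^3 - 45*a^2 - 40*a - 9*s^3 + s^2*(21*a + 87) + s*(-7*a^2 - 106*a - 120)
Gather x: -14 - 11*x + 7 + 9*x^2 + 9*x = 9*x^2 - 2*x - 7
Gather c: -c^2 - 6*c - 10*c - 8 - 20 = -c^2 - 16*c - 28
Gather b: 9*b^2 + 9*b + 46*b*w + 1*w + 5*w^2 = 9*b^2 + b*(46*w + 9) + 5*w^2 + w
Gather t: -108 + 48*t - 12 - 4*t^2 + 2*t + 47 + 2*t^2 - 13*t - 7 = -2*t^2 + 37*t - 80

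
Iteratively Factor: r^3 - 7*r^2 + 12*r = (r)*(r^2 - 7*r + 12) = r*(r - 4)*(r - 3)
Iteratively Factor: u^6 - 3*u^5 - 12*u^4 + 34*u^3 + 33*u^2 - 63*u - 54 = (u - 3)*(u^5 - 12*u^3 - 2*u^2 + 27*u + 18) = (u - 3)*(u + 1)*(u^4 - u^3 - 11*u^2 + 9*u + 18) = (u - 3)*(u - 2)*(u + 1)*(u^3 + u^2 - 9*u - 9) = (u - 3)^2*(u - 2)*(u + 1)*(u^2 + 4*u + 3) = (u - 3)^2*(u - 2)*(u + 1)*(u + 3)*(u + 1)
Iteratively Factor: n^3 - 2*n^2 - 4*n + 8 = (n + 2)*(n^2 - 4*n + 4) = (n - 2)*(n + 2)*(n - 2)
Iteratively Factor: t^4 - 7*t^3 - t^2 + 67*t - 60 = (t + 3)*(t^3 - 10*t^2 + 29*t - 20) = (t - 4)*(t + 3)*(t^2 - 6*t + 5) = (t - 4)*(t - 1)*(t + 3)*(t - 5)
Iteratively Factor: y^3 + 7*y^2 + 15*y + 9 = (y + 3)*(y^2 + 4*y + 3) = (y + 1)*(y + 3)*(y + 3)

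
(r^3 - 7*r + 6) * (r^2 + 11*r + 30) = r^5 + 11*r^4 + 23*r^3 - 71*r^2 - 144*r + 180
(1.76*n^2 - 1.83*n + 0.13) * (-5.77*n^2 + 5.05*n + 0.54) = -10.1552*n^4 + 19.4471*n^3 - 9.0412*n^2 - 0.3317*n + 0.0702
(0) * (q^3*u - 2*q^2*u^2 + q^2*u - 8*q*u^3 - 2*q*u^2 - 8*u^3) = 0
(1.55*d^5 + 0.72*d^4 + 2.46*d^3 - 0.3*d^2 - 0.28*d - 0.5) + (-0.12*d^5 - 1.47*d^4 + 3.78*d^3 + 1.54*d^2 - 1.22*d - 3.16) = 1.43*d^5 - 0.75*d^4 + 6.24*d^3 + 1.24*d^2 - 1.5*d - 3.66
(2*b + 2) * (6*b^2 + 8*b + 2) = 12*b^3 + 28*b^2 + 20*b + 4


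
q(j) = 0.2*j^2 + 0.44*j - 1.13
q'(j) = 0.4*j + 0.44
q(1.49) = -0.03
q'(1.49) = 1.04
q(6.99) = 11.72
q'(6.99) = 3.24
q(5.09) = 6.29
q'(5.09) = 2.48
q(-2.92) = -0.71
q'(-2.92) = -0.73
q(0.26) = -1.00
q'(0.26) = 0.54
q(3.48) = 2.82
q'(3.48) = 1.83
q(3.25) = 2.41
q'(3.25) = 1.74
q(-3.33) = -0.38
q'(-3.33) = -0.89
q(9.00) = 19.03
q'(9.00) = 4.04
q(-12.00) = 22.39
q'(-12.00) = -4.36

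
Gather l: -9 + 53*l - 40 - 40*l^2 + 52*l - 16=-40*l^2 + 105*l - 65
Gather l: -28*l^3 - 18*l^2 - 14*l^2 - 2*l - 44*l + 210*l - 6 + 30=-28*l^3 - 32*l^2 + 164*l + 24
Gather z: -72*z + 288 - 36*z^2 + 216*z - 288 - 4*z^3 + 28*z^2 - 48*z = -4*z^3 - 8*z^2 + 96*z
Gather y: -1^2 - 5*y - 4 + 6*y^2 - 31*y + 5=6*y^2 - 36*y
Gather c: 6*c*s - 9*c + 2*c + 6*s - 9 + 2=c*(6*s - 7) + 6*s - 7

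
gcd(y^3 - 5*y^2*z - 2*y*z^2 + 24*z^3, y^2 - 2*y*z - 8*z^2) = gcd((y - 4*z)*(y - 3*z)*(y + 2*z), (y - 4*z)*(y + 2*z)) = y^2 - 2*y*z - 8*z^2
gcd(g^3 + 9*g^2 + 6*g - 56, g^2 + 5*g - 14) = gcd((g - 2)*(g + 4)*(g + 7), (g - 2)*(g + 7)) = g^2 + 5*g - 14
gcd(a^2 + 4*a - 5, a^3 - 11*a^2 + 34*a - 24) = a - 1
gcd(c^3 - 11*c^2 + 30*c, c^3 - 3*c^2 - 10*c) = c^2 - 5*c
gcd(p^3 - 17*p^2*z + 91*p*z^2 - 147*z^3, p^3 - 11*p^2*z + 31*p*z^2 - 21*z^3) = p^2 - 10*p*z + 21*z^2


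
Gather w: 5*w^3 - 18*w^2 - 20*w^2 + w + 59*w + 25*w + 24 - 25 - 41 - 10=5*w^3 - 38*w^2 + 85*w - 52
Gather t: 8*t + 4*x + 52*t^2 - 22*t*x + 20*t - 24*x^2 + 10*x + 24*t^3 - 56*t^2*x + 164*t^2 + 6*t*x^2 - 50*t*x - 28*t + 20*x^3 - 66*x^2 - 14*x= 24*t^3 + t^2*(216 - 56*x) + t*(6*x^2 - 72*x) + 20*x^3 - 90*x^2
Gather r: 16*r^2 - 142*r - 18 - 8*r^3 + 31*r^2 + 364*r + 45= -8*r^3 + 47*r^2 + 222*r + 27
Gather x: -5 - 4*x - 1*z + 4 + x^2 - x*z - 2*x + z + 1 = x^2 + x*(-z - 6)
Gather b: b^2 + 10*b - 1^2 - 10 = b^2 + 10*b - 11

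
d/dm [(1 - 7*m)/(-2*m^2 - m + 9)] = (14*m^2 + 7*m - (4*m + 1)*(7*m - 1) - 63)/(2*m^2 + m - 9)^2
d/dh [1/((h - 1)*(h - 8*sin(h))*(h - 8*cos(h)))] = ((1 - h)*(h - 8*sin(h))*(8*sin(h) + 1) + (h - 1)*(h - 8*cos(h))*(8*cos(h) - 1) - (h - 8*sin(h))*(h - 8*cos(h)))/((h - 1)^2*(h - 8*sin(h))^2*(h - 8*cos(h))^2)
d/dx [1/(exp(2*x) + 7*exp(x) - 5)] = (-2*exp(x) - 7)*exp(x)/(exp(2*x) + 7*exp(x) - 5)^2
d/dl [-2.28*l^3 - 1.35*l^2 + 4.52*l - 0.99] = -6.84*l^2 - 2.7*l + 4.52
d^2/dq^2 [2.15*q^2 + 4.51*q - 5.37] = 4.30000000000000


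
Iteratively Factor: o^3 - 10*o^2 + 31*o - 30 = (o - 2)*(o^2 - 8*o + 15) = (o - 3)*(o - 2)*(o - 5)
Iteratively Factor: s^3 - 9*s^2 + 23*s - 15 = (s - 3)*(s^2 - 6*s + 5) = (s - 3)*(s - 1)*(s - 5)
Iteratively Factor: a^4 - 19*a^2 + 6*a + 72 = (a + 4)*(a^3 - 4*a^2 - 3*a + 18) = (a + 2)*(a + 4)*(a^2 - 6*a + 9) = (a - 3)*(a + 2)*(a + 4)*(a - 3)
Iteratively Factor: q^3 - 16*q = (q - 4)*(q^2 + 4*q) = q*(q - 4)*(q + 4)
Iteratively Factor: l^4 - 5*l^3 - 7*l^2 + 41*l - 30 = (l - 1)*(l^3 - 4*l^2 - 11*l + 30) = (l - 5)*(l - 1)*(l^2 + l - 6) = (l - 5)*(l - 2)*(l - 1)*(l + 3)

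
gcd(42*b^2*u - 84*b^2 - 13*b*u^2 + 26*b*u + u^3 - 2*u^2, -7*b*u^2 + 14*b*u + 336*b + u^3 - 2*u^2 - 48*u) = -7*b + u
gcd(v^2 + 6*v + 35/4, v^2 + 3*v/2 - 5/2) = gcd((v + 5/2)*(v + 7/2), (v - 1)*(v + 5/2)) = v + 5/2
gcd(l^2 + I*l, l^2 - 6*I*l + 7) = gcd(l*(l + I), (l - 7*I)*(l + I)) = l + I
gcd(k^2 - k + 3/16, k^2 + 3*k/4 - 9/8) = k - 3/4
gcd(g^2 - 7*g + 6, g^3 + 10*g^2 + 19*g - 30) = g - 1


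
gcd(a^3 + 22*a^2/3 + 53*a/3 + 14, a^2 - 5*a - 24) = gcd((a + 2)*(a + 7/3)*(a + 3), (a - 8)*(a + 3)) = a + 3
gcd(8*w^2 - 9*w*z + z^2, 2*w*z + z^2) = 1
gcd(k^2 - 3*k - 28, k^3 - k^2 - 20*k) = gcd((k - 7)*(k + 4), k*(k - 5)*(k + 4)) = k + 4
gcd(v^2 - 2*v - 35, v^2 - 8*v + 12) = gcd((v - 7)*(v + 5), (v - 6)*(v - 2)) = 1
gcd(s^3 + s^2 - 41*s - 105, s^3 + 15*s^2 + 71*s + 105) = s^2 + 8*s + 15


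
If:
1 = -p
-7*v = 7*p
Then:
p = -1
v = 1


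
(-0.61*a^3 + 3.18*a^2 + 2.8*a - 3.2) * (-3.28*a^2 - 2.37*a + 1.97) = 2.0008*a^5 - 8.9847*a^4 - 17.9223*a^3 + 10.1246*a^2 + 13.1*a - 6.304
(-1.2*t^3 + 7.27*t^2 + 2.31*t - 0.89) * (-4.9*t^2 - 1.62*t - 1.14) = 5.88*t^5 - 33.679*t^4 - 21.7284*t^3 - 7.669*t^2 - 1.1916*t + 1.0146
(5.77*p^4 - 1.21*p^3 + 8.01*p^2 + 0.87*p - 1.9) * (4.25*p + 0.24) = 24.5225*p^5 - 3.7577*p^4 + 33.7521*p^3 + 5.6199*p^2 - 7.8662*p - 0.456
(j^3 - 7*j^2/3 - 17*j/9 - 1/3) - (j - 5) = j^3 - 7*j^2/3 - 26*j/9 + 14/3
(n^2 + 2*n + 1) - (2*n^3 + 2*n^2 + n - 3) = -2*n^3 - n^2 + n + 4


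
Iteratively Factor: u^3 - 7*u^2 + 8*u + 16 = (u + 1)*(u^2 - 8*u + 16) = (u - 4)*(u + 1)*(u - 4)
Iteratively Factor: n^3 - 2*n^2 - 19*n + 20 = (n - 1)*(n^2 - n - 20) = (n - 1)*(n + 4)*(n - 5)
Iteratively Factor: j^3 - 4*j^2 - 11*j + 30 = (j + 3)*(j^2 - 7*j + 10) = (j - 5)*(j + 3)*(j - 2)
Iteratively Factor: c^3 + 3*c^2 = (c)*(c^2 + 3*c) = c*(c + 3)*(c)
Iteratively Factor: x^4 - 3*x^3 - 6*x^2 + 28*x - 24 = (x - 2)*(x^3 - x^2 - 8*x + 12) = (x - 2)*(x + 3)*(x^2 - 4*x + 4) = (x - 2)^2*(x + 3)*(x - 2)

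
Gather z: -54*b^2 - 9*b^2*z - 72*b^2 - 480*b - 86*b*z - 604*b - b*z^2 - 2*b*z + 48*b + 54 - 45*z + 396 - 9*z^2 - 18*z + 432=-126*b^2 - 1036*b + z^2*(-b - 9) + z*(-9*b^2 - 88*b - 63) + 882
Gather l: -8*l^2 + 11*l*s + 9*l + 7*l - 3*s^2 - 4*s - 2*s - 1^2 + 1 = -8*l^2 + l*(11*s + 16) - 3*s^2 - 6*s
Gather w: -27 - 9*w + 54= 27 - 9*w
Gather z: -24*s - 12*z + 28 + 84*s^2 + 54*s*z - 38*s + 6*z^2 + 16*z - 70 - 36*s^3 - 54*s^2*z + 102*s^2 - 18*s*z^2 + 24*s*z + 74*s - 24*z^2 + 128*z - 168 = -36*s^3 + 186*s^2 + 12*s + z^2*(-18*s - 18) + z*(-54*s^2 + 78*s + 132) - 210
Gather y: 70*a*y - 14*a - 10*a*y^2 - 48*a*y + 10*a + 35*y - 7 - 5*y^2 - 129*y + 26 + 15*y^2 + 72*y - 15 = -4*a + y^2*(10 - 10*a) + y*(22*a - 22) + 4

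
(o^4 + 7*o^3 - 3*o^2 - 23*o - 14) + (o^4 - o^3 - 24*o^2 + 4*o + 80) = 2*o^4 + 6*o^3 - 27*o^2 - 19*o + 66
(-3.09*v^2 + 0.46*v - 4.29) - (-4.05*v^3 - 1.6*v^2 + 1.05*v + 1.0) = 4.05*v^3 - 1.49*v^2 - 0.59*v - 5.29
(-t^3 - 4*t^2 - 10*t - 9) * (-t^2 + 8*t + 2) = t^5 - 4*t^4 - 24*t^3 - 79*t^2 - 92*t - 18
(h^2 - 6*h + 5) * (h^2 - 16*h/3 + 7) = h^4 - 34*h^3/3 + 44*h^2 - 206*h/3 + 35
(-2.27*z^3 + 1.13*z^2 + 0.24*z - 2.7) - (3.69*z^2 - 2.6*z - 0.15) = -2.27*z^3 - 2.56*z^2 + 2.84*z - 2.55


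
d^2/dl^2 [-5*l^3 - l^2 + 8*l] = -30*l - 2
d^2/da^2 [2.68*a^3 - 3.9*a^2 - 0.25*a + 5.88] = 16.08*a - 7.8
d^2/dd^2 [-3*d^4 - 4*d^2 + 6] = -36*d^2 - 8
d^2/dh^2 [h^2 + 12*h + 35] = 2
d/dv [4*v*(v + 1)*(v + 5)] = 12*v^2 + 48*v + 20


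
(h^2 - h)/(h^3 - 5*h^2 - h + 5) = h/(h^2 - 4*h - 5)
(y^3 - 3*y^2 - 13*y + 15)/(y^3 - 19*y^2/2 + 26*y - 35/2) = 2*(y + 3)/(2*y - 7)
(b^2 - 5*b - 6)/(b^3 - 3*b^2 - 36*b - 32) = (b - 6)/(b^2 - 4*b - 32)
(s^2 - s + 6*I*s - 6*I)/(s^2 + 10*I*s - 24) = (s - 1)/(s + 4*I)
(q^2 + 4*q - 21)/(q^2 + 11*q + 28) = (q - 3)/(q + 4)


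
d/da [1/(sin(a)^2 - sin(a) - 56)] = (1 - 2*sin(a))*cos(a)/(sin(a) + cos(a)^2 + 55)^2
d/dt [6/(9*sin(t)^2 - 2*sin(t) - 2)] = 12*(1 - 9*sin(t))*cos(t)/(-9*sin(t)^2 + 2*sin(t) + 2)^2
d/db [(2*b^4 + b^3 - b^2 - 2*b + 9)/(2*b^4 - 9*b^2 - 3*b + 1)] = (-2*b^6 - 32*b^5 - 15*b^4 - 70*b^3 - 12*b^2 + 160*b + 25)/(4*b^8 - 36*b^6 - 12*b^5 + 85*b^4 + 54*b^3 - 9*b^2 - 6*b + 1)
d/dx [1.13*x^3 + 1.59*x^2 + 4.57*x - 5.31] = 3.39*x^2 + 3.18*x + 4.57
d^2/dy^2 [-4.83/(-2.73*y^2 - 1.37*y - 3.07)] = (-71.995014*y^2 - 36.129366*y + 4.83*(5.46*y + 1.37)*(10.92*y + 2.74) - 80.961426)/(2.73*y^2 + 1.37*y + 3.07)^3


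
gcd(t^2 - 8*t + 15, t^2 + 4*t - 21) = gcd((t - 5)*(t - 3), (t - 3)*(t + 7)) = t - 3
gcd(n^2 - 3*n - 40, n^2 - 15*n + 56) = n - 8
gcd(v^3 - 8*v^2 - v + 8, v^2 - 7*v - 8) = v^2 - 7*v - 8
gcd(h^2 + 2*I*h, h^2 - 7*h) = h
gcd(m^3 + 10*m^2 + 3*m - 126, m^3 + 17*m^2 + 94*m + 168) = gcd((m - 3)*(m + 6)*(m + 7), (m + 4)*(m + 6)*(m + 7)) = m^2 + 13*m + 42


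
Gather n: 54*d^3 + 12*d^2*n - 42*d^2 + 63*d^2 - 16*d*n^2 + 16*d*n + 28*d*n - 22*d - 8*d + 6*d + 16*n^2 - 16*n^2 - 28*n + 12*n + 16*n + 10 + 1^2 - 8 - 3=54*d^3 + 21*d^2 - 16*d*n^2 - 24*d + n*(12*d^2 + 44*d)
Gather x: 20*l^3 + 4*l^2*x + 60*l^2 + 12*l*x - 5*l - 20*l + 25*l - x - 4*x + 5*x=20*l^3 + 60*l^2 + x*(4*l^2 + 12*l)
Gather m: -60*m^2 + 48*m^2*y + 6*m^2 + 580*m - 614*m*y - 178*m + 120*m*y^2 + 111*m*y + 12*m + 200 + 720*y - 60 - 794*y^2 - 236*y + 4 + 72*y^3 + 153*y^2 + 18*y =m^2*(48*y - 54) + m*(120*y^2 - 503*y + 414) + 72*y^3 - 641*y^2 + 502*y + 144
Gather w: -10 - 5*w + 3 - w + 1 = -6*w - 6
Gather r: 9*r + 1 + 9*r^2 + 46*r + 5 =9*r^2 + 55*r + 6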